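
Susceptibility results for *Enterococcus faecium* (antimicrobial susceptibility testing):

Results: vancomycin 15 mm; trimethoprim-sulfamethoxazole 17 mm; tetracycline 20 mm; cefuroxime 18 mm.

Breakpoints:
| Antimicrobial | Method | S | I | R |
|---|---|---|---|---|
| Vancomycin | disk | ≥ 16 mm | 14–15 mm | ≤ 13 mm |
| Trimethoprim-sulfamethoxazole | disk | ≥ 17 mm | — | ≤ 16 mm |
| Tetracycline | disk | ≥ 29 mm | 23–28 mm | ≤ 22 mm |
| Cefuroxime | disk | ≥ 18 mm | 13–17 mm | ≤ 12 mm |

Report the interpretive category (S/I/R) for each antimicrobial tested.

Vancomycin: 15 mm is in 14–15 mm ⇒ intermediate
Trimethoprim-sulfamethoxazole: 17 mm is ≥ 17 mm → Susceptible
Tetracycline: 20 mm is ≤ 22 mm → resistant
Cefuroxime (18 mm) ≥ 18 mm → Susceptible

I, S, R, S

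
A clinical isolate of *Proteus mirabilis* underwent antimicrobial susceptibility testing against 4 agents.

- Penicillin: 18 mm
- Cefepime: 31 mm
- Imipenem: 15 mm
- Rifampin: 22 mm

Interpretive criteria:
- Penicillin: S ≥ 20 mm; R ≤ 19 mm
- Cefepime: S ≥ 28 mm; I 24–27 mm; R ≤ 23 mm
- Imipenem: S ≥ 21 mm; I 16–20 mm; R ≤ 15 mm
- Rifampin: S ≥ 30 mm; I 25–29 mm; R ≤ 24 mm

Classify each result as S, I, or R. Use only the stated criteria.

R, S, R, R

Penicillin 18 mm: ≤ 19 mm — resistant
Cefepime (31 mm) ≥ 28 mm → susceptible
Imipenem: 15 mm is ≤ 15 mm — Resistant
Rifampin 22 mm: ≤ 24 mm — resistant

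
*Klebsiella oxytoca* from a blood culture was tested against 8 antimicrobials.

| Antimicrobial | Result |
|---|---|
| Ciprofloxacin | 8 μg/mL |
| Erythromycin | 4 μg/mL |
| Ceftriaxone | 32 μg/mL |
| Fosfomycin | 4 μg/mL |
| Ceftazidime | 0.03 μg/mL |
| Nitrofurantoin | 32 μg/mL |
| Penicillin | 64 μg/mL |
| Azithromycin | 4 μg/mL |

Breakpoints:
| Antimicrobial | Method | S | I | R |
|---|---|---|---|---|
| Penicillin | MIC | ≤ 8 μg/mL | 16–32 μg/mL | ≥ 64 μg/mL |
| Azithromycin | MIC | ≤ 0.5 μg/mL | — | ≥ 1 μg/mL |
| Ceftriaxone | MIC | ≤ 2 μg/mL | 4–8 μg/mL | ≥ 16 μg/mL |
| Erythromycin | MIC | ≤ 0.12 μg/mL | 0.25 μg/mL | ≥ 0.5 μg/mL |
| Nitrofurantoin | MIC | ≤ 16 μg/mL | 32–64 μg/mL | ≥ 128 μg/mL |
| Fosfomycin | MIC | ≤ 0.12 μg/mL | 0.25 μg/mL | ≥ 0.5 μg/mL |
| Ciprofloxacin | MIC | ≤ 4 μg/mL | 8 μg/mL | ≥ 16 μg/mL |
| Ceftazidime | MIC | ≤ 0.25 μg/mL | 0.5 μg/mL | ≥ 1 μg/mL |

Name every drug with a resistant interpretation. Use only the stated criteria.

erythromycin, ceftriaxone, fosfomycin, penicillin, azithromycin

Ciprofloxacin (8 μg/mL) = 8 μg/mL ⇒ Intermediate
Erythromycin: 4 μg/mL is ≥ 0.5 μg/mL — resistant
Ceftriaxone 32 μg/mL: ≥ 16 μg/mL — R
Fosfomycin: 4 μg/mL is ≥ 0.5 μg/mL ⇒ resistant
Ceftazidime (0.03 μg/mL) ≤ 0.25 μg/mL — susceptible
Nitrofurantoin (32 μg/mL) in 32–64 μg/mL — intermediate
Penicillin: 64 μg/mL is ≥ 64 μg/mL ⇒ Resistant
Azithromycin: 4 μg/mL is ≥ 1 μg/mL → R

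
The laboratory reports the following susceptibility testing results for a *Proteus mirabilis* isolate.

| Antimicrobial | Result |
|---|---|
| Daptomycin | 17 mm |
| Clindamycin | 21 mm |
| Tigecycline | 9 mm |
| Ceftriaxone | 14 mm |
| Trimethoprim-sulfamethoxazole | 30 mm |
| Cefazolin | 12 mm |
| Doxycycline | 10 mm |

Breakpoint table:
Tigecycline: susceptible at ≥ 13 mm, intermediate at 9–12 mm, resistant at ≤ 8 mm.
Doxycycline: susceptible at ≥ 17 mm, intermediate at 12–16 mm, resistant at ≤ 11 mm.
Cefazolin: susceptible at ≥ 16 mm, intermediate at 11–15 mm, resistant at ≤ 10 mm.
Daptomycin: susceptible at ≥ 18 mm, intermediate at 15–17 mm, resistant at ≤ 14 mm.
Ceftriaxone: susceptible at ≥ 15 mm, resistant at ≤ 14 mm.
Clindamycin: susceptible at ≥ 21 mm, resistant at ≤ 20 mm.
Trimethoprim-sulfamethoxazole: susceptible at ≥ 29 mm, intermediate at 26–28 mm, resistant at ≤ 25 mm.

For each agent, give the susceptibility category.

Daptomycin 17 mm: in 15–17 mm ⇒ I
Clindamycin (21 mm) ≥ 21 mm — Susceptible
Tigecycline 9 mm: in 9–12 mm — Intermediate
Ceftriaxone (14 mm) ≤ 14 mm — R
Trimethoprim-sulfamethoxazole: 30 mm is ≥ 29 mm → susceptible
Cefazolin (12 mm) in 11–15 mm → intermediate
Doxycycline 10 mm: ≤ 11 mm — Resistant

I, S, I, R, S, I, R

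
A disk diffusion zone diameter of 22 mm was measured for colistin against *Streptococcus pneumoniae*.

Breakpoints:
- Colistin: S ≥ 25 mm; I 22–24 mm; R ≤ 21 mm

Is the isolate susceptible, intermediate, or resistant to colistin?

Colistin: 22 mm is in 22–24 mm — intermediate

I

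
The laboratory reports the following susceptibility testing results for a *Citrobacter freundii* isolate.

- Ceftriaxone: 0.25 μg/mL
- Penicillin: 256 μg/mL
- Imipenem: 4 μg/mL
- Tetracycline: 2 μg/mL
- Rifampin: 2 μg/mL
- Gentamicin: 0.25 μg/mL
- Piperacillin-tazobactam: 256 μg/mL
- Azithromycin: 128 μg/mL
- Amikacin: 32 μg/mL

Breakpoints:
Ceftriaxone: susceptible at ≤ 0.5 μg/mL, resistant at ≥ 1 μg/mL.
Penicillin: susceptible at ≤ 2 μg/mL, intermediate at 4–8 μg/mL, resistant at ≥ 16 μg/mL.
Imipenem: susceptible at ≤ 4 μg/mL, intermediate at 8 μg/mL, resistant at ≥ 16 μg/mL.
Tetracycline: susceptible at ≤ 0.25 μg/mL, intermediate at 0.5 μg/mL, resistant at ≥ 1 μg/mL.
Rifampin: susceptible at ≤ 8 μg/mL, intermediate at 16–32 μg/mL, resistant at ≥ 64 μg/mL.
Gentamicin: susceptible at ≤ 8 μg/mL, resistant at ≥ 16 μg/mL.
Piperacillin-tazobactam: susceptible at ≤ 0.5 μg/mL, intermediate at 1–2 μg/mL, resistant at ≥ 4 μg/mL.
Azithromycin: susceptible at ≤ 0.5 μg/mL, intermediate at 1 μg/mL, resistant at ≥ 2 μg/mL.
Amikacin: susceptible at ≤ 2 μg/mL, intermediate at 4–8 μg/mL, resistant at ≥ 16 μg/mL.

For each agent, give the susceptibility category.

S, R, S, R, S, S, R, R, R

Ceftriaxone 0.25 μg/mL: ≤ 0.5 μg/mL → S
Penicillin: 256 μg/mL is ≥ 16 μg/mL — resistant
Imipenem (4 μg/mL) ≤ 4 μg/mL → Susceptible
Tetracycline: 2 μg/mL is ≥ 1 μg/mL — Resistant
Rifampin 2 μg/mL: ≤ 8 μg/mL → S
Gentamicin: 0.25 μg/mL is ≤ 8 μg/mL — susceptible
Piperacillin-tazobactam 256 μg/mL: ≥ 4 μg/mL — resistant
Azithromycin (128 μg/mL) ≥ 2 μg/mL → R
Amikacin 32 μg/mL: ≥ 16 μg/mL — Resistant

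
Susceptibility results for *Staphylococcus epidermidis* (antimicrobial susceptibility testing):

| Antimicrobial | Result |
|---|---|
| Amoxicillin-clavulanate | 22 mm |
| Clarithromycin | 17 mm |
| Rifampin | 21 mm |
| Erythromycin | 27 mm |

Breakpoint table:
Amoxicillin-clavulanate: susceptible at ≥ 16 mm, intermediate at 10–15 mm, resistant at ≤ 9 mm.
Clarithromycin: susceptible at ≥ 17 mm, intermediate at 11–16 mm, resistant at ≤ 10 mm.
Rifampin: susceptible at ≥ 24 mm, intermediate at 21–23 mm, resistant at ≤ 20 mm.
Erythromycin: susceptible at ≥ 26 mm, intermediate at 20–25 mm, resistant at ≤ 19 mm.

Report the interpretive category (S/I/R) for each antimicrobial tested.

S, S, I, S

Amoxicillin-clavulanate: 22 mm is ≥ 16 mm → S
Clarithromycin 17 mm: ≥ 17 mm → Susceptible
Rifampin 21 mm: in 21–23 mm — Intermediate
Erythromycin (27 mm) ≥ 26 mm → S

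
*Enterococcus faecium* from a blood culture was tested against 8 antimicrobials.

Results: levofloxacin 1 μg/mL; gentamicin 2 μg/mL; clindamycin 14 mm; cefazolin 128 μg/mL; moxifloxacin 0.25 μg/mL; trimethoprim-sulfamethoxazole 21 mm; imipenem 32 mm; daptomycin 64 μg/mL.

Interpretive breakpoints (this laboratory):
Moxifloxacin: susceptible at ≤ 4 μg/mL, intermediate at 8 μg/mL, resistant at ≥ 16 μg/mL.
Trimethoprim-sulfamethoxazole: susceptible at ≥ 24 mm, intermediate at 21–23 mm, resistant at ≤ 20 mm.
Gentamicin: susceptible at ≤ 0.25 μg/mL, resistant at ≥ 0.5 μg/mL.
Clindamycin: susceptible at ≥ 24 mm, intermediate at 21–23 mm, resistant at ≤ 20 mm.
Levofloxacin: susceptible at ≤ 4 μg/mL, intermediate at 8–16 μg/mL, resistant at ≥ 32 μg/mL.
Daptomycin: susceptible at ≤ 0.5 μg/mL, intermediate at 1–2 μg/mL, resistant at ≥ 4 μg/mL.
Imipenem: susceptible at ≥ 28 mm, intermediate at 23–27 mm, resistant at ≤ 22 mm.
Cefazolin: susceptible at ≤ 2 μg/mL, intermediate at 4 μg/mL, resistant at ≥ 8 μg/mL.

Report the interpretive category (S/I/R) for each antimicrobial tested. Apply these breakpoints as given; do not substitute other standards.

Levofloxacin (1 μg/mL) ≤ 4 μg/mL → susceptible
Gentamicin 2 μg/mL: ≥ 0.5 μg/mL → R
Clindamycin 14 mm: ≤ 20 mm ⇒ R
Cefazolin 128 μg/mL: ≥ 8 μg/mL → R
Moxifloxacin (0.25 μg/mL) ≤ 4 μg/mL — Susceptible
Trimethoprim-sulfamethoxazole: 21 mm is in 21–23 mm → intermediate
Imipenem: 32 mm is ≥ 28 mm — S
Daptomycin: 64 μg/mL is ≥ 4 μg/mL → R

S, R, R, R, S, I, S, R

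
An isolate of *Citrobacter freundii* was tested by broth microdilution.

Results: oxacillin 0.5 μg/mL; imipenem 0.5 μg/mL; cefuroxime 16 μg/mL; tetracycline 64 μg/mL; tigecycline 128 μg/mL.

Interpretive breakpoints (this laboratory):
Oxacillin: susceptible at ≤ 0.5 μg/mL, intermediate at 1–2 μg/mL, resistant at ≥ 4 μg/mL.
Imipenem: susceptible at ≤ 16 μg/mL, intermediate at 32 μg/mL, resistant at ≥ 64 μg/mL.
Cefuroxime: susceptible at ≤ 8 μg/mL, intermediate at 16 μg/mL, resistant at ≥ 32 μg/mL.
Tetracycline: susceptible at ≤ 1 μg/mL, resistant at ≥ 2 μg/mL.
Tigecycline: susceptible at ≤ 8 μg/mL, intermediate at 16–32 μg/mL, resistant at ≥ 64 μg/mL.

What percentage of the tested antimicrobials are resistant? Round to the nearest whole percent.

40%

Oxacillin: 0.5 μg/mL is ≤ 0.5 μg/mL ⇒ S
Imipenem (0.5 μg/mL) ≤ 16 μg/mL ⇒ Susceptible
Cefuroxime (16 μg/mL) = 16 μg/mL — intermediate
Tetracycline 64 μg/mL: ≥ 2 μg/mL → resistant
Tigecycline (128 μg/mL) ≥ 64 μg/mL ⇒ resistant
Resistant: 2/5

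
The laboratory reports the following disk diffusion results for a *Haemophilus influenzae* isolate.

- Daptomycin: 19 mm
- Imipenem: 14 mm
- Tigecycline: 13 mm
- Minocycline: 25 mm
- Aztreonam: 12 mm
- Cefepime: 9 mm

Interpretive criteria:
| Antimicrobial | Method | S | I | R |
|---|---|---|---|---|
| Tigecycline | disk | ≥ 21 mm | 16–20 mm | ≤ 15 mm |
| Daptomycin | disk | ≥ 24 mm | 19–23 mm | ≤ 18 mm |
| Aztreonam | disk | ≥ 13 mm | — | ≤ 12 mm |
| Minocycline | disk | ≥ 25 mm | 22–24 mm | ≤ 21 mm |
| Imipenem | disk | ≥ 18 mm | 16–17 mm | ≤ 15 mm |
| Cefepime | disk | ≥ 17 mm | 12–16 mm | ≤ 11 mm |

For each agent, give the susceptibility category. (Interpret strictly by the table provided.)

I, R, R, S, R, R

Daptomycin 19 mm: in 19–23 mm ⇒ intermediate
Imipenem (14 mm) ≤ 15 mm ⇒ Resistant
Tigecycline 13 mm: ≤ 15 mm → resistant
Minocycline 25 mm: ≥ 25 mm → Susceptible
Aztreonam (12 mm) ≤ 12 mm — resistant
Cefepime: 9 mm is ≤ 11 mm — R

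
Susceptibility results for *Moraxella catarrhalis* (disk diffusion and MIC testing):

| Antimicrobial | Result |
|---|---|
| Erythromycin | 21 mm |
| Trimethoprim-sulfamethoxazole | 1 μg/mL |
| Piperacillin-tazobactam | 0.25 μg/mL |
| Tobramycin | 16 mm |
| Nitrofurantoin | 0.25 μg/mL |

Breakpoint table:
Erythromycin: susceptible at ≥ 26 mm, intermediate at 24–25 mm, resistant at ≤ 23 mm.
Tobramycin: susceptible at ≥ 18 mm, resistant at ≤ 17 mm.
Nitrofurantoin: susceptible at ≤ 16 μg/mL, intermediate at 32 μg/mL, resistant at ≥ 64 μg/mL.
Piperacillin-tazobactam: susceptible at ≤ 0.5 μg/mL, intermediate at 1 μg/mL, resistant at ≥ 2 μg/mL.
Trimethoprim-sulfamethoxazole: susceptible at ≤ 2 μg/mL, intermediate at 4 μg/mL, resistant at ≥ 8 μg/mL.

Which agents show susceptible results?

Erythromycin 21 mm: ≤ 23 mm — resistant
Trimethoprim-sulfamethoxazole (1 μg/mL) ≤ 2 μg/mL → Susceptible
Piperacillin-tazobactam 0.25 μg/mL: ≤ 0.5 μg/mL ⇒ Susceptible
Tobramycin: 16 mm is ≤ 17 mm ⇒ R
Nitrofurantoin (0.25 μg/mL) ≤ 16 μg/mL → susceptible

trimethoprim-sulfamethoxazole, piperacillin-tazobactam, nitrofurantoin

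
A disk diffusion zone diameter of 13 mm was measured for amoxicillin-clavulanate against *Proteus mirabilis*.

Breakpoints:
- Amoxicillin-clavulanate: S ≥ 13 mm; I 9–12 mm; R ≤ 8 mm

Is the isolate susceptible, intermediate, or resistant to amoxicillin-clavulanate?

Amoxicillin-clavulanate 13 mm: ≥ 13 mm → S

S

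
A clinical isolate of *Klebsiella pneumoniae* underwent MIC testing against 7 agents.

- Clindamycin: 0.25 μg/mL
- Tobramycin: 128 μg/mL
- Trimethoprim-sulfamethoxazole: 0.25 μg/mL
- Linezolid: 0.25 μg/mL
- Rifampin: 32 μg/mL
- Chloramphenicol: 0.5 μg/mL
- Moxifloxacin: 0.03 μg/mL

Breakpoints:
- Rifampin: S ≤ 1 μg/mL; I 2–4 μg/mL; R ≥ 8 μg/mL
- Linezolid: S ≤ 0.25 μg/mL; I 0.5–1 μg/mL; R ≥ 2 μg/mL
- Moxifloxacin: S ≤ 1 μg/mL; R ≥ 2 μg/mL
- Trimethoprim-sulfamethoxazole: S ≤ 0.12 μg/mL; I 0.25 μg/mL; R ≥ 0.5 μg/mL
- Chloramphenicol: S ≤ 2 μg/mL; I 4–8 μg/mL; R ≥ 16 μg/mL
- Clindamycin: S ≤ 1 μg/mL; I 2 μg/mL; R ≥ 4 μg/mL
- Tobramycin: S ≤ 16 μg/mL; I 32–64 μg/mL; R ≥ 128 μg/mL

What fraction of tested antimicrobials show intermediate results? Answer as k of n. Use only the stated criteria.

Clindamycin (0.25 μg/mL) ≤ 1 μg/mL ⇒ susceptible
Tobramycin 128 μg/mL: ≥ 128 μg/mL — R
Trimethoprim-sulfamethoxazole: 0.25 μg/mL is = 0.25 μg/mL — Intermediate
Linezolid: 0.25 μg/mL is ≤ 0.25 μg/mL → susceptible
Rifampin 32 μg/mL: ≥ 8 μg/mL — R
Chloramphenicol: 0.5 μg/mL is ≤ 2 μg/mL → S
Moxifloxacin: 0.03 μg/mL is ≤ 1 μg/mL ⇒ susceptible
Intermediate: 1/7

1 of 7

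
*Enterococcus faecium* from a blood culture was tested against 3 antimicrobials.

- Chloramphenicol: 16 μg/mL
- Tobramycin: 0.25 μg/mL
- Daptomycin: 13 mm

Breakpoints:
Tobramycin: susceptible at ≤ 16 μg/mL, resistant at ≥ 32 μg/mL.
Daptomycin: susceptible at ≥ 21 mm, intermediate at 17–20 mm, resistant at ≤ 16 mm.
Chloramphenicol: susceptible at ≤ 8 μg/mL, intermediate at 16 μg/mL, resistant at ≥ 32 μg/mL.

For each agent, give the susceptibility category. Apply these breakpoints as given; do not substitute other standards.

I, S, R

Chloramphenicol 16 μg/mL: = 16 μg/mL ⇒ Intermediate
Tobramycin (0.25 μg/mL) ≤ 16 μg/mL — Susceptible
Daptomycin 13 mm: ≤ 16 mm ⇒ R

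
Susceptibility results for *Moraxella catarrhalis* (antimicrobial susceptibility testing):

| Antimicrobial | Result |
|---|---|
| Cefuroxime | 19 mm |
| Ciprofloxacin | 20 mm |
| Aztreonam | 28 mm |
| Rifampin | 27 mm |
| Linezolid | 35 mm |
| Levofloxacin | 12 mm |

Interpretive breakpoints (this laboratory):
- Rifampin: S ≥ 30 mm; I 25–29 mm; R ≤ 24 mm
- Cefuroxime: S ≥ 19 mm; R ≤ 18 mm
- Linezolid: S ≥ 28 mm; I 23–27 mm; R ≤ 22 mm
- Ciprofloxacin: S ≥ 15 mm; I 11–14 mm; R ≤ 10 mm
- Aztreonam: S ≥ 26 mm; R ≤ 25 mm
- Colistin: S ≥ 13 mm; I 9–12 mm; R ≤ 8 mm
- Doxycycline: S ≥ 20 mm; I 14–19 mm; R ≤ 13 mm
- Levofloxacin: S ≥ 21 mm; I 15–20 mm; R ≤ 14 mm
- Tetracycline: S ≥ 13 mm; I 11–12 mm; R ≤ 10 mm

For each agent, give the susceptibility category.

Cefuroxime (19 mm) ≥ 19 mm ⇒ S
Ciprofloxacin (20 mm) ≥ 15 mm → Susceptible
Aztreonam: 28 mm is ≥ 26 mm ⇒ Susceptible
Rifampin: 27 mm is in 25–29 mm — Intermediate
Linezolid 35 mm: ≥ 28 mm ⇒ Susceptible
Levofloxacin 12 mm: ≤ 14 mm — Resistant

S, S, S, I, S, R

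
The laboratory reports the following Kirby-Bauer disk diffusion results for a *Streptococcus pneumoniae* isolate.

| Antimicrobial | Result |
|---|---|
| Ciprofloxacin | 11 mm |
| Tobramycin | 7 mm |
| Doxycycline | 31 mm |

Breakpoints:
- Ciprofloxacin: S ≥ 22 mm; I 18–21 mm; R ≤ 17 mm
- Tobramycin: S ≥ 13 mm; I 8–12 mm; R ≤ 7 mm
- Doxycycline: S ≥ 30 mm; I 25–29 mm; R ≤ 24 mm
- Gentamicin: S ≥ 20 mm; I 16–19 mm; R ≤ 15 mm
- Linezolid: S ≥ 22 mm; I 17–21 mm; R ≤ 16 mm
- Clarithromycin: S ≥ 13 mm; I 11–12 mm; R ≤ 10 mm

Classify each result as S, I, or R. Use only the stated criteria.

Ciprofloxacin: 11 mm is ≤ 17 mm — R
Tobramycin (7 mm) ≤ 7 mm ⇒ resistant
Doxycycline (31 mm) ≥ 30 mm — susceptible

R, R, S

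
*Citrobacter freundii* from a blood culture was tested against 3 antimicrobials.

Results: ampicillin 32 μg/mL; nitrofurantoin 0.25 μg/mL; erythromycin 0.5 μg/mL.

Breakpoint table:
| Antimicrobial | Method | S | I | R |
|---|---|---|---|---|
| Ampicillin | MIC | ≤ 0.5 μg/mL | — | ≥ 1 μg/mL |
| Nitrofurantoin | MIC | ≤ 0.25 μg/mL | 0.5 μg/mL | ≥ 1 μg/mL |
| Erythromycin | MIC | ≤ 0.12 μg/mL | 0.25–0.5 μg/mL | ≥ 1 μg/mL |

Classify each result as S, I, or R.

Ampicillin 32 μg/mL: ≥ 1 μg/mL → Resistant
Nitrofurantoin 0.25 μg/mL: ≤ 0.25 μg/mL — S
Erythromycin: 0.5 μg/mL is in 0.25–0.5 μg/mL — Intermediate

R, S, I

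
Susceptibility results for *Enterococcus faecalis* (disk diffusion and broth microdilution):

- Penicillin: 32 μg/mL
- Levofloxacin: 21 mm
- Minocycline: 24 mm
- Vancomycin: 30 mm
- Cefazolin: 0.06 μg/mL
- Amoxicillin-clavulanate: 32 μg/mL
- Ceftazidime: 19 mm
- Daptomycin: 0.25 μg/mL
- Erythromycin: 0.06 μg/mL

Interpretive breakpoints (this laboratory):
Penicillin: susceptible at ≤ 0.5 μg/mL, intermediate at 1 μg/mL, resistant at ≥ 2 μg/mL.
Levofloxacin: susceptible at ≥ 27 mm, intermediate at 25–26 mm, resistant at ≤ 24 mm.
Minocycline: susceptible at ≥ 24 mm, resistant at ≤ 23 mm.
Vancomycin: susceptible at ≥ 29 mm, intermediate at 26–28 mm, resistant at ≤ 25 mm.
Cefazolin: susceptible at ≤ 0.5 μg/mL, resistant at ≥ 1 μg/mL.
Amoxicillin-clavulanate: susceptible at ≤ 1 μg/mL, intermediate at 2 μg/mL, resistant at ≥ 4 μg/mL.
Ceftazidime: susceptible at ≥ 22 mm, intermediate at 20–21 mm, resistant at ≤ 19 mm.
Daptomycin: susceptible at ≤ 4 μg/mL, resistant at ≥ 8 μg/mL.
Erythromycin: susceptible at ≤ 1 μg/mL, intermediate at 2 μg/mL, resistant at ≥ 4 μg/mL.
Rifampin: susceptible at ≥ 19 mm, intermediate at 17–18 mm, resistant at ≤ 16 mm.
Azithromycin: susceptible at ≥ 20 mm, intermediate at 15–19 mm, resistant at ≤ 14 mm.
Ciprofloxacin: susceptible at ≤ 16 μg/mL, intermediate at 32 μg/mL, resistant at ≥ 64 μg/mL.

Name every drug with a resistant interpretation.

penicillin, levofloxacin, amoxicillin-clavulanate, ceftazidime

Penicillin 32 μg/mL: ≥ 2 μg/mL → resistant
Levofloxacin: 21 mm is ≤ 24 mm → resistant
Minocycline: 24 mm is ≥ 24 mm → susceptible
Vancomycin: 30 mm is ≥ 29 mm → S
Cefazolin 0.06 μg/mL: ≤ 0.5 μg/mL ⇒ Susceptible
Amoxicillin-clavulanate: 32 μg/mL is ≥ 4 μg/mL ⇒ R
Ceftazidime (19 mm) ≤ 19 mm — R
Daptomycin (0.25 μg/mL) ≤ 4 μg/mL ⇒ S
Erythromycin: 0.06 μg/mL is ≤ 1 μg/mL ⇒ susceptible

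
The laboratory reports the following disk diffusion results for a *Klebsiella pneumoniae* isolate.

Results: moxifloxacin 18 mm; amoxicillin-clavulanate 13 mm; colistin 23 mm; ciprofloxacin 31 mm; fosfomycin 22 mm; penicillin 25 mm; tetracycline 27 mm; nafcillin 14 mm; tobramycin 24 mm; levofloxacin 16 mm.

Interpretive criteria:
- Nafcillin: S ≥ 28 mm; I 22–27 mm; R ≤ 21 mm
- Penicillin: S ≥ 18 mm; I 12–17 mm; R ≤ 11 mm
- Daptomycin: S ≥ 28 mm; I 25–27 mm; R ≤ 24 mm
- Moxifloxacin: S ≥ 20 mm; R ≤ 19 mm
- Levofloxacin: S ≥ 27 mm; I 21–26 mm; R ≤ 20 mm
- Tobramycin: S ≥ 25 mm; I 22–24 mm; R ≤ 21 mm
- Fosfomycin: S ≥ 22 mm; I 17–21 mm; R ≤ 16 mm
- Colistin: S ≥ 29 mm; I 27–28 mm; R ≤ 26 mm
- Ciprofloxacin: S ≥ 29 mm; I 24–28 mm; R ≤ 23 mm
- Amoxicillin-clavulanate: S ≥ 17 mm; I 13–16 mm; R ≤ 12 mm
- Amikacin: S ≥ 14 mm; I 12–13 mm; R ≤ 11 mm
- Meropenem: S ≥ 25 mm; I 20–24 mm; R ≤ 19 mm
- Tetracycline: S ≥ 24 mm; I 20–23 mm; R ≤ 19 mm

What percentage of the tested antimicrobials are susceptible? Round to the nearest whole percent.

Moxifloxacin (18 mm) ≤ 19 mm — resistant
Amoxicillin-clavulanate (13 mm) in 13–16 mm — intermediate
Colistin 23 mm: ≤ 26 mm → resistant
Ciprofloxacin: 31 mm is ≥ 29 mm ⇒ susceptible
Fosfomycin (22 mm) ≥ 22 mm → Susceptible
Penicillin (25 mm) ≥ 18 mm → susceptible
Tetracycline: 27 mm is ≥ 24 mm → Susceptible
Nafcillin: 14 mm is ≤ 21 mm — R
Tobramycin: 24 mm is in 22–24 mm → I
Levofloxacin 16 mm: ≤ 20 mm ⇒ resistant
Susceptible: 4/10

40%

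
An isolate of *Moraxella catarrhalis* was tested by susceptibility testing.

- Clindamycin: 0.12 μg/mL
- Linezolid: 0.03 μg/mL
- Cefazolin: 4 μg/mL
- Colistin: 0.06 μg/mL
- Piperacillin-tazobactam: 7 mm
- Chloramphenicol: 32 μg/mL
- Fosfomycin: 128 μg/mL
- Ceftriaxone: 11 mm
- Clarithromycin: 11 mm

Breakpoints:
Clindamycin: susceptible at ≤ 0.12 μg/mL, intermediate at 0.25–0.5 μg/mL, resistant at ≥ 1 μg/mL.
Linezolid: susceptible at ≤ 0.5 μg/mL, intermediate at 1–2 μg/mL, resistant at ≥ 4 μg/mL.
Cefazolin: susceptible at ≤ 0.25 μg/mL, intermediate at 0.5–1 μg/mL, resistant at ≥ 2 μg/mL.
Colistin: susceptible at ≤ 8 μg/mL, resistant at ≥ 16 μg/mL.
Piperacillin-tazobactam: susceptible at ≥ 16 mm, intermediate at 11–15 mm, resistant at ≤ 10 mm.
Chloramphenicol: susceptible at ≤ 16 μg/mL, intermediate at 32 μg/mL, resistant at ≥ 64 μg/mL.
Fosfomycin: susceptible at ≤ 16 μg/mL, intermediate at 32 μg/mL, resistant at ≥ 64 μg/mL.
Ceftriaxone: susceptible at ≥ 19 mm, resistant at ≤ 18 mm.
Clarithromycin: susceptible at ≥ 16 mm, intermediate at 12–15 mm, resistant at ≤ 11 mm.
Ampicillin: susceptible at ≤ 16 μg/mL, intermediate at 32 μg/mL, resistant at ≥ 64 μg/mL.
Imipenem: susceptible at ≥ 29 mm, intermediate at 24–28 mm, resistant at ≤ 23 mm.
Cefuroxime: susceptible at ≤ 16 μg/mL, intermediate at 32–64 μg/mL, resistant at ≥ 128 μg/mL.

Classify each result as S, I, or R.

S, S, R, S, R, I, R, R, R

Clindamycin (0.12 μg/mL) ≤ 0.12 μg/mL ⇒ Susceptible
Linezolid: 0.03 μg/mL is ≤ 0.5 μg/mL — susceptible
Cefazolin: 4 μg/mL is ≥ 2 μg/mL ⇒ R
Colistin (0.06 μg/mL) ≤ 8 μg/mL → S
Piperacillin-tazobactam 7 mm: ≤ 10 mm ⇒ R
Chloramphenicol 32 μg/mL: = 32 μg/mL — Intermediate
Fosfomycin 128 μg/mL: ≥ 64 μg/mL — Resistant
Ceftriaxone 11 mm: ≤ 18 mm → R
Clarithromycin 11 mm: ≤ 11 mm ⇒ Resistant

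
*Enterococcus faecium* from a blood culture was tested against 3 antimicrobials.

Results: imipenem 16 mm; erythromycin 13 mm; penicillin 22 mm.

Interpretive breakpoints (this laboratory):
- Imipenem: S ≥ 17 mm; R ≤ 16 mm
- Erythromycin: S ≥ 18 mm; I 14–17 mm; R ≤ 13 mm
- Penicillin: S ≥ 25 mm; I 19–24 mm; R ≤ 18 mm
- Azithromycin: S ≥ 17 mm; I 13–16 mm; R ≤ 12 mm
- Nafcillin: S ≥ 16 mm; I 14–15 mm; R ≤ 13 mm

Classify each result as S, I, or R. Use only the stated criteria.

R, R, I

Imipenem (16 mm) ≤ 16 mm — R
Erythromycin: 13 mm is ≤ 13 mm — Resistant
Penicillin (22 mm) in 19–24 mm ⇒ Intermediate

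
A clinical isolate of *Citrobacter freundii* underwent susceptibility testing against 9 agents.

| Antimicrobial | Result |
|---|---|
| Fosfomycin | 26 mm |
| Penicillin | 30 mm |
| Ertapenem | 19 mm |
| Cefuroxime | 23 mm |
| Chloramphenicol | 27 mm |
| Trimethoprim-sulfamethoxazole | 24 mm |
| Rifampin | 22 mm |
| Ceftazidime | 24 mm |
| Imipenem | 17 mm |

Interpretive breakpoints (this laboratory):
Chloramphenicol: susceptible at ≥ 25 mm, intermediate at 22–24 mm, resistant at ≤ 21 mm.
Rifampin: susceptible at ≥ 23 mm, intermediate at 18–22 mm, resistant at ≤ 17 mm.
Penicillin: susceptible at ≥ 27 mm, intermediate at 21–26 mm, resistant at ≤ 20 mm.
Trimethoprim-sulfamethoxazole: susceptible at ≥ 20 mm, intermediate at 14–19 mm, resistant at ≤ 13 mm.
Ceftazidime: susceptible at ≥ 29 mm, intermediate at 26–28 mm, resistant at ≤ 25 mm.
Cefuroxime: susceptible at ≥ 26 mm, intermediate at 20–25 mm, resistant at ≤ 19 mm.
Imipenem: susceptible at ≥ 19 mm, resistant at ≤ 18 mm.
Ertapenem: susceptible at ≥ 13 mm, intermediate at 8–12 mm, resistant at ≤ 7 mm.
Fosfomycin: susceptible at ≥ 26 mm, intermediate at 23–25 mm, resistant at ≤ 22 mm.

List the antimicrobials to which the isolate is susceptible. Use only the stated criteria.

fosfomycin, penicillin, ertapenem, chloramphenicol, trimethoprim-sulfamethoxazole

Fosfomycin 26 mm: ≥ 26 mm — S
Penicillin (30 mm) ≥ 27 mm → S
Ertapenem (19 mm) ≥ 13 mm → S
Cefuroxime: 23 mm is in 20–25 mm ⇒ Intermediate
Chloramphenicol 27 mm: ≥ 25 mm → susceptible
Trimethoprim-sulfamethoxazole 24 mm: ≥ 20 mm → Susceptible
Rifampin 22 mm: in 18–22 mm → I
Ceftazidime 24 mm: ≤ 25 mm → resistant
Imipenem 17 mm: ≤ 18 mm — R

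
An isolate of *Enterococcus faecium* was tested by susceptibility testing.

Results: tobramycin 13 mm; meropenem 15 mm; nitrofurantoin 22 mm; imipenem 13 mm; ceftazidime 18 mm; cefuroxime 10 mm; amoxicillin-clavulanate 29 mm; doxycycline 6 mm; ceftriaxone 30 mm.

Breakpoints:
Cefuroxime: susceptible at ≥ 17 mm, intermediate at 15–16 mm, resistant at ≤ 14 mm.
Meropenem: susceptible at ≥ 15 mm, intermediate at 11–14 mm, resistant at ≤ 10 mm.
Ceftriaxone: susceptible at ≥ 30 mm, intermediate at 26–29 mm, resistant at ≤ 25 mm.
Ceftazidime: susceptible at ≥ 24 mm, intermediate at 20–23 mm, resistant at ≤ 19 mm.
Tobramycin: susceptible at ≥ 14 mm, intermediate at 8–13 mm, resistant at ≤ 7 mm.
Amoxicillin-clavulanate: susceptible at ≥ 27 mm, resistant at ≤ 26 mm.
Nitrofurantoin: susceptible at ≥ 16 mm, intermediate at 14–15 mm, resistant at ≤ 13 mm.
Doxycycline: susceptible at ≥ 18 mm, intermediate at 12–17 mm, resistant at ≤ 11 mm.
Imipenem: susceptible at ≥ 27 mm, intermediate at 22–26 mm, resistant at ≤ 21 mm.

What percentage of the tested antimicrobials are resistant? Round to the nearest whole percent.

44%

Tobramycin 13 mm: in 8–13 mm → Intermediate
Meropenem: 15 mm is ≥ 15 mm ⇒ susceptible
Nitrofurantoin 22 mm: ≥ 16 mm ⇒ S
Imipenem 13 mm: ≤ 21 mm ⇒ resistant
Ceftazidime (18 mm) ≤ 19 mm → R
Cefuroxime (10 mm) ≤ 14 mm → Resistant
Amoxicillin-clavulanate: 29 mm is ≥ 27 mm → S
Doxycycline 6 mm: ≤ 11 mm → resistant
Ceftriaxone 30 mm: ≥ 30 mm — susceptible
Resistant: 4/9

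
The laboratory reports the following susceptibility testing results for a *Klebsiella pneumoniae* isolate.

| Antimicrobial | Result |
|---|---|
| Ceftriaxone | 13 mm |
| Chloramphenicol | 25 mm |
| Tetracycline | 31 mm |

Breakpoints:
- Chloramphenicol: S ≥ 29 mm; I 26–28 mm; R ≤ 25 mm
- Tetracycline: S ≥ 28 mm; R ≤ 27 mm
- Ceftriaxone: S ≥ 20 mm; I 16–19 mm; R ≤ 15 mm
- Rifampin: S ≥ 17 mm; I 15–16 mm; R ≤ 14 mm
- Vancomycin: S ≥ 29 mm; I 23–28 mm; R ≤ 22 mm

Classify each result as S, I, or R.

R, R, S

Ceftriaxone 13 mm: ≤ 15 mm ⇒ Resistant
Chloramphenicol: 25 mm is ≤ 25 mm — R
Tetracycline: 31 mm is ≥ 28 mm → S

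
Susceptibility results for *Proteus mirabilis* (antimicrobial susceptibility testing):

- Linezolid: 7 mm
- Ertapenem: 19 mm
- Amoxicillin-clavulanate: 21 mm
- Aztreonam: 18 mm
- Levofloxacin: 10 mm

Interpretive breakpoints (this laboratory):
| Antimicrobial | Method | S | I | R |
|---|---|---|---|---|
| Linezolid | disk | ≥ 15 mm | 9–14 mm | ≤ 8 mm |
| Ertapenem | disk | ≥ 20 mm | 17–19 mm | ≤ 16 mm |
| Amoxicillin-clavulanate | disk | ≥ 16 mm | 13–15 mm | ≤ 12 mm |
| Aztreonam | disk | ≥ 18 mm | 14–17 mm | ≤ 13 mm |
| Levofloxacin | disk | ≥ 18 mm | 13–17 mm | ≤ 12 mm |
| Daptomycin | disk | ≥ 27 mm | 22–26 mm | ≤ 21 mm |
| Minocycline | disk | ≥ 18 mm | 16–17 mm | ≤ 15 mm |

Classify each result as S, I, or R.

R, I, S, S, R

Linezolid (7 mm) ≤ 8 mm ⇒ Resistant
Ertapenem: 19 mm is in 17–19 mm ⇒ I
Amoxicillin-clavulanate: 21 mm is ≥ 16 mm → Susceptible
Aztreonam: 18 mm is ≥ 18 mm ⇒ Susceptible
Levofloxacin (10 mm) ≤ 12 mm ⇒ resistant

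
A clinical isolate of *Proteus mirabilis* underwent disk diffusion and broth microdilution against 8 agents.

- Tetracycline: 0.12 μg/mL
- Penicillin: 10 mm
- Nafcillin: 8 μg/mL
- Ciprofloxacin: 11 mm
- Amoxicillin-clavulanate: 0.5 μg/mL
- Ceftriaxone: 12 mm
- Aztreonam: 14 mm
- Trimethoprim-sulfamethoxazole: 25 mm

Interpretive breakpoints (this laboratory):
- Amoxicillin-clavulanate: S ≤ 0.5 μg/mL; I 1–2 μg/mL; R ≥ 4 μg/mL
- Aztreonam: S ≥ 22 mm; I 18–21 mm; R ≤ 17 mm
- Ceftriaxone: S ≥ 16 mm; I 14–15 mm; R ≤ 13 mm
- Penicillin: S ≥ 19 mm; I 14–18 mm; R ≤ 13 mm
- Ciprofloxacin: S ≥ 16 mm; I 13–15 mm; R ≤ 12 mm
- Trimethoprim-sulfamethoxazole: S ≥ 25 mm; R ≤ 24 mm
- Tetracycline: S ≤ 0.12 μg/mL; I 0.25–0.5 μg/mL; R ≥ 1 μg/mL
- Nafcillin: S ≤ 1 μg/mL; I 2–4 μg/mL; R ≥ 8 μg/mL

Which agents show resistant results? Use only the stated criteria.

penicillin, nafcillin, ciprofloxacin, ceftriaxone, aztreonam

Tetracycline (0.12 μg/mL) ≤ 0.12 μg/mL ⇒ Susceptible
Penicillin: 10 mm is ≤ 13 mm — Resistant
Nafcillin: 8 μg/mL is ≥ 8 μg/mL → Resistant
Ciprofloxacin 11 mm: ≤ 12 mm — R
Amoxicillin-clavulanate (0.5 μg/mL) ≤ 0.5 μg/mL → Susceptible
Ceftriaxone: 12 mm is ≤ 13 mm → R
Aztreonam 14 mm: ≤ 17 mm → Resistant
Trimethoprim-sulfamethoxazole: 25 mm is ≥ 25 mm ⇒ Susceptible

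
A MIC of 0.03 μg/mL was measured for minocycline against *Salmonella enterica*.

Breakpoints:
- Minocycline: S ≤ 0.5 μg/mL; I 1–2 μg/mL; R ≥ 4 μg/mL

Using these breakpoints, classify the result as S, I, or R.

Susceptible

Minocycline (0.03 μg/mL) ≤ 0.5 μg/mL → susceptible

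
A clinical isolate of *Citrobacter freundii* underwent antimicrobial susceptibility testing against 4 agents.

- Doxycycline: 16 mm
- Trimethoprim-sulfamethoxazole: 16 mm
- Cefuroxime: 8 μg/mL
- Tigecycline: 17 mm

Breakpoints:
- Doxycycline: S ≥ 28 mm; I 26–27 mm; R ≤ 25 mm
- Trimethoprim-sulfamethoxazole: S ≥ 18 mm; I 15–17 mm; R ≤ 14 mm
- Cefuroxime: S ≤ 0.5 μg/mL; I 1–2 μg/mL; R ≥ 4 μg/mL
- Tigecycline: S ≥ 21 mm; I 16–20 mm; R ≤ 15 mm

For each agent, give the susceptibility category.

R, I, R, I

Doxycycline 16 mm: ≤ 25 mm — Resistant
Trimethoprim-sulfamethoxazole (16 mm) in 15–17 mm — I
Cefuroxime: 8 μg/mL is ≥ 4 μg/mL → Resistant
Tigecycline: 17 mm is in 16–20 mm — Intermediate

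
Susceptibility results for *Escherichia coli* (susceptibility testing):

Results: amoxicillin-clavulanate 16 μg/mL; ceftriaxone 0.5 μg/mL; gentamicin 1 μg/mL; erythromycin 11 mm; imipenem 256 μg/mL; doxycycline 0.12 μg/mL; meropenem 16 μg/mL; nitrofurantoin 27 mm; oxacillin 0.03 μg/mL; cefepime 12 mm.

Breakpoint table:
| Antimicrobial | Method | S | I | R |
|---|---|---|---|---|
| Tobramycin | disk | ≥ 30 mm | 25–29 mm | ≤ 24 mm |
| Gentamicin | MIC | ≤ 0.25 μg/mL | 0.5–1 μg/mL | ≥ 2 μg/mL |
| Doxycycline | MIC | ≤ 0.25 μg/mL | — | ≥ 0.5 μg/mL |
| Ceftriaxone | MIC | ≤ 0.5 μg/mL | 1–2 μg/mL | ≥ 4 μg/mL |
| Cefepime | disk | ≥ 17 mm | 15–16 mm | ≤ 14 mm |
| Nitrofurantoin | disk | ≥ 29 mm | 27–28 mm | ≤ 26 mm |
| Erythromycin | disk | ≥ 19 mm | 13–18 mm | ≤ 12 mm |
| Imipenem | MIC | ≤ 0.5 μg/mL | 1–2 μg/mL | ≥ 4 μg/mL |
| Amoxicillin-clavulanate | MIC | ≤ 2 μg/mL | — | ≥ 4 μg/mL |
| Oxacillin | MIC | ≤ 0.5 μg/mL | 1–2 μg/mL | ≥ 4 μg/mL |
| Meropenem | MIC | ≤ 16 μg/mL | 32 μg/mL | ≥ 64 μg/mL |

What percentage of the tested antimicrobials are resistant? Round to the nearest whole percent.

Amoxicillin-clavulanate 16 μg/mL: ≥ 4 μg/mL → Resistant
Ceftriaxone: 0.5 μg/mL is ≤ 0.5 μg/mL — susceptible
Gentamicin 1 μg/mL: in 0.5–1 μg/mL → Intermediate
Erythromycin: 11 mm is ≤ 12 mm → resistant
Imipenem 256 μg/mL: ≥ 4 μg/mL → R
Doxycycline 0.12 μg/mL: ≤ 0.25 μg/mL → Susceptible
Meropenem (16 μg/mL) ≤ 16 μg/mL → susceptible
Nitrofurantoin: 27 mm is in 27–28 mm — Intermediate
Oxacillin 0.03 μg/mL: ≤ 0.5 μg/mL → Susceptible
Cefepime 12 mm: ≤ 14 mm → R
Resistant: 4/10

40%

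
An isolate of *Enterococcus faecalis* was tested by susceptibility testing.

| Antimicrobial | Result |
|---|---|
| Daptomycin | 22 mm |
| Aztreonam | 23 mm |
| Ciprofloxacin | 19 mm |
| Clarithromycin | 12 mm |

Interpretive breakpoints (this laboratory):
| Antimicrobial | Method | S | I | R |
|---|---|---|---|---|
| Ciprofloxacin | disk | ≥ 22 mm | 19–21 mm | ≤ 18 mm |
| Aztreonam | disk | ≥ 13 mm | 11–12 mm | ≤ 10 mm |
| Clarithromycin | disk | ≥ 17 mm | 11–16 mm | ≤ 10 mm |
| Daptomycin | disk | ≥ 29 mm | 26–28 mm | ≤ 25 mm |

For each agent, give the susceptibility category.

Daptomycin 22 mm: ≤ 25 mm → resistant
Aztreonam 23 mm: ≥ 13 mm ⇒ susceptible
Ciprofloxacin (19 mm) in 19–21 mm — Intermediate
Clarithromycin 12 mm: in 11–16 mm ⇒ Intermediate

R, S, I, I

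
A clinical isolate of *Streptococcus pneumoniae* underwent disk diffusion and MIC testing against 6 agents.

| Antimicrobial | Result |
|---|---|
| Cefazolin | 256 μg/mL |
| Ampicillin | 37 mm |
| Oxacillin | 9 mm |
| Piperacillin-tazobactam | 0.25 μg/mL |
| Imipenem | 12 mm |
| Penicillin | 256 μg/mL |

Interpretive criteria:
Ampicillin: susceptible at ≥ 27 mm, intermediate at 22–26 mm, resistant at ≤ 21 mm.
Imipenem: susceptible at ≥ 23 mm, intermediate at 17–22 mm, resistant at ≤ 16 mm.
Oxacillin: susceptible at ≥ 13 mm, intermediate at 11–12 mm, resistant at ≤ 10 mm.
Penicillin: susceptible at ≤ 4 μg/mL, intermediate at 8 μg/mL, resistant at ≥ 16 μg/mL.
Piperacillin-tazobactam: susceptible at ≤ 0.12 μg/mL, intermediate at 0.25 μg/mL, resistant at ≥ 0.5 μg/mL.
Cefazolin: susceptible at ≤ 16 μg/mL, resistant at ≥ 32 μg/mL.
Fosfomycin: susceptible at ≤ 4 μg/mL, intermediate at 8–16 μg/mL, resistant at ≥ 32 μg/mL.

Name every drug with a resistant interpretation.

cefazolin, oxacillin, imipenem, penicillin

Cefazolin (256 μg/mL) ≥ 32 μg/mL ⇒ resistant
Ampicillin: 37 mm is ≥ 27 mm ⇒ susceptible
Oxacillin 9 mm: ≤ 10 mm → Resistant
Piperacillin-tazobactam 0.25 μg/mL: = 0.25 μg/mL — I
Imipenem (12 mm) ≤ 16 mm → R
Penicillin 256 μg/mL: ≥ 16 μg/mL → R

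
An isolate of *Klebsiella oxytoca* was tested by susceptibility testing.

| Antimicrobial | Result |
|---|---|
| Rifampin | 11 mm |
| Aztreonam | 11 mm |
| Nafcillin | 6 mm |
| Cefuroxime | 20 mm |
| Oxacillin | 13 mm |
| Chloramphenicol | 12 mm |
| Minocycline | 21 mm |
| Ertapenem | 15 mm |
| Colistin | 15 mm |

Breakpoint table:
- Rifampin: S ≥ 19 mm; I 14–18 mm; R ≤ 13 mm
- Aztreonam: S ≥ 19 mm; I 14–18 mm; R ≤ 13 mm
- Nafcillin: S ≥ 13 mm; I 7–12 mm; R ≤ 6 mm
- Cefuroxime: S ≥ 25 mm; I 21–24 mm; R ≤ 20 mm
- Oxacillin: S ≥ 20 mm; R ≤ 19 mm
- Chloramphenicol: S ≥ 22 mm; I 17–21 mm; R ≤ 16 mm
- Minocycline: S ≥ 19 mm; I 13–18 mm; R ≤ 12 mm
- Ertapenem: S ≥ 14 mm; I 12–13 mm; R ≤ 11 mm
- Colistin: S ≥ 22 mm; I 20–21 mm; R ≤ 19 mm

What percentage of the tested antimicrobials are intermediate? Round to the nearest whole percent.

Rifampin 11 mm: ≤ 13 mm ⇒ resistant
Aztreonam 11 mm: ≤ 13 mm — R
Nafcillin 6 mm: ≤ 6 mm ⇒ R
Cefuroxime: 20 mm is ≤ 20 mm ⇒ R
Oxacillin (13 mm) ≤ 19 mm — Resistant
Chloramphenicol (12 mm) ≤ 16 mm — R
Minocycline 21 mm: ≥ 19 mm → Susceptible
Ertapenem 15 mm: ≥ 14 mm — susceptible
Colistin 15 mm: ≤ 19 mm — R
Intermediate: 0/9

0%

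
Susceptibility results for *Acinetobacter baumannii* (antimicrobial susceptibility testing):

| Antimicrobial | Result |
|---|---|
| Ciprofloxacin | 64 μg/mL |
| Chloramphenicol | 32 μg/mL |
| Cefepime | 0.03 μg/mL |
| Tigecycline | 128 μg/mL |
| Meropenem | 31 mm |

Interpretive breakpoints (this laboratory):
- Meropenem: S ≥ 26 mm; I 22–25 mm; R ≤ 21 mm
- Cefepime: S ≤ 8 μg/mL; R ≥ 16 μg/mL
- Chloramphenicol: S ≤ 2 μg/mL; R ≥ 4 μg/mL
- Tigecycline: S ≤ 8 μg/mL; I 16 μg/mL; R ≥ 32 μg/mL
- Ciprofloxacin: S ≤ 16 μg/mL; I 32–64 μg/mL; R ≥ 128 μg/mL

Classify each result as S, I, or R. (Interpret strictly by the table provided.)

I, R, S, R, S

Ciprofloxacin 64 μg/mL: in 32–64 μg/mL — intermediate
Chloramphenicol: 32 μg/mL is ≥ 4 μg/mL ⇒ resistant
Cefepime (0.03 μg/mL) ≤ 8 μg/mL ⇒ Susceptible
Tigecycline (128 μg/mL) ≥ 32 μg/mL → resistant
Meropenem 31 mm: ≥ 26 mm → Susceptible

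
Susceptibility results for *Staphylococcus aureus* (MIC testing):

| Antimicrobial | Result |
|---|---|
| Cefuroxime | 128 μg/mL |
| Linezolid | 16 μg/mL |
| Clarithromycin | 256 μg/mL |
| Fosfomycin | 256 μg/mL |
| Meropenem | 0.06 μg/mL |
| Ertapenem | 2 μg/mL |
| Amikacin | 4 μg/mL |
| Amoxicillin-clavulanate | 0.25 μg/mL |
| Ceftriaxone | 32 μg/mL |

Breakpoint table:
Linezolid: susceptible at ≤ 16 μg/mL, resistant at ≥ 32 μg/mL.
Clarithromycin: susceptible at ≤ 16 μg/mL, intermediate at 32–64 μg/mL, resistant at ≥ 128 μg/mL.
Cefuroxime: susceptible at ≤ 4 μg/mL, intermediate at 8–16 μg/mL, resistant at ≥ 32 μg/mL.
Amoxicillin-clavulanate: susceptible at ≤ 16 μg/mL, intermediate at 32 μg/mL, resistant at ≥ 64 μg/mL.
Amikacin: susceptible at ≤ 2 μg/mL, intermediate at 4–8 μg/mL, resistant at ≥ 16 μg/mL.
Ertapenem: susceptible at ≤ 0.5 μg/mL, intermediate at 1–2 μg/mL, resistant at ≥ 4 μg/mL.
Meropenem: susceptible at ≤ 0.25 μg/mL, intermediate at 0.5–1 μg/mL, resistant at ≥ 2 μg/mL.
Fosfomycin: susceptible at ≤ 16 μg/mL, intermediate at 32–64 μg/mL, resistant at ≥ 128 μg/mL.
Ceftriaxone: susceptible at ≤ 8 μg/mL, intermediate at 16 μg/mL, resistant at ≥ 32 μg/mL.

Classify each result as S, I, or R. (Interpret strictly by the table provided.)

Cefuroxime (128 μg/mL) ≥ 32 μg/mL → R
Linezolid (16 μg/mL) ≤ 16 μg/mL → susceptible
Clarithromycin: 256 μg/mL is ≥ 128 μg/mL → Resistant
Fosfomycin 256 μg/mL: ≥ 128 μg/mL → R
Meropenem (0.06 μg/mL) ≤ 0.25 μg/mL → Susceptible
Ertapenem: 2 μg/mL is in 1–2 μg/mL → I
Amikacin: 4 μg/mL is in 4–8 μg/mL → intermediate
Amoxicillin-clavulanate 0.25 μg/mL: ≤ 16 μg/mL ⇒ susceptible
Ceftriaxone 32 μg/mL: ≥ 32 μg/mL — Resistant

R, S, R, R, S, I, I, S, R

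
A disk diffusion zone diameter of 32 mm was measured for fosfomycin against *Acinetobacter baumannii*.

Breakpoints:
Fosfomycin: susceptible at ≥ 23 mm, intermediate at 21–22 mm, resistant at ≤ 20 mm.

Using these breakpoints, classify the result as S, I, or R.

Fosfomycin: 32 mm is ≥ 23 mm — Susceptible

Susceptible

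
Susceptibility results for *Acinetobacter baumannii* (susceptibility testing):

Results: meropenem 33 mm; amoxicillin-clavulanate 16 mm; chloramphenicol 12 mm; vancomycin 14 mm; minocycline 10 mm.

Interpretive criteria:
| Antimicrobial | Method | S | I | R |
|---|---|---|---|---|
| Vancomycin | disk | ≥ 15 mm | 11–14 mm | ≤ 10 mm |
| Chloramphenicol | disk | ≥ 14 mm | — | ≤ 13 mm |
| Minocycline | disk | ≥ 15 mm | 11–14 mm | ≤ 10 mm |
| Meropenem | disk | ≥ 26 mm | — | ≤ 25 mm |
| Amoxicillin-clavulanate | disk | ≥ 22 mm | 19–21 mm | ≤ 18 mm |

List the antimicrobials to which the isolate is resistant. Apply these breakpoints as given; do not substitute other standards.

Meropenem 33 mm: ≥ 26 mm ⇒ susceptible
Amoxicillin-clavulanate: 16 mm is ≤ 18 mm — resistant
Chloramphenicol (12 mm) ≤ 13 mm — R
Vancomycin (14 mm) in 11–14 mm → intermediate
Minocycline (10 mm) ≤ 10 mm → Resistant

amoxicillin-clavulanate, chloramphenicol, minocycline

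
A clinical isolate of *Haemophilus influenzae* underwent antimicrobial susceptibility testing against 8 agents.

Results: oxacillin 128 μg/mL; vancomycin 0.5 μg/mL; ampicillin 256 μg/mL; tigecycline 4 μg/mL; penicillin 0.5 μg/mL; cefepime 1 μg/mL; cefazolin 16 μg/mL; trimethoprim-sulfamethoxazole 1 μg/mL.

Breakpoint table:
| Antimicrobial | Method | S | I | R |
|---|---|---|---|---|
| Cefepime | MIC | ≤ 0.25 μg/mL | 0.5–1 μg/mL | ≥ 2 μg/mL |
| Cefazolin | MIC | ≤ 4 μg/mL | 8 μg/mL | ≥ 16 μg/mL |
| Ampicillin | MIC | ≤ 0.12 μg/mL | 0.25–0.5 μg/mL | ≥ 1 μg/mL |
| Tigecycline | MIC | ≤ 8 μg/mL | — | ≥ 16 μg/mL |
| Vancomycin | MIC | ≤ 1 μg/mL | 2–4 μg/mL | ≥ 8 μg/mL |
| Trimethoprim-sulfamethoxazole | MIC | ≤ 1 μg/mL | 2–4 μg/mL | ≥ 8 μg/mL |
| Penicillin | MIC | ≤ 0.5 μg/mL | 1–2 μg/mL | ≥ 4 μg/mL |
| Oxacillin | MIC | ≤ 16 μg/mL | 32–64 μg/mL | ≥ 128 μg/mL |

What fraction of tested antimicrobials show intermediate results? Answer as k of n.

1 of 8

Oxacillin 128 μg/mL: ≥ 128 μg/mL — resistant
Vancomycin 0.5 μg/mL: ≤ 1 μg/mL ⇒ Susceptible
Ampicillin: 256 μg/mL is ≥ 1 μg/mL → Resistant
Tigecycline 4 μg/mL: ≤ 8 μg/mL — S
Penicillin (0.5 μg/mL) ≤ 0.5 μg/mL ⇒ Susceptible
Cefepime: 1 μg/mL is in 0.5–1 μg/mL — I
Cefazolin 16 μg/mL: ≥ 16 μg/mL → R
Trimethoprim-sulfamethoxazole 1 μg/mL: ≤ 1 μg/mL → Susceptible
Intermediate: 1/8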